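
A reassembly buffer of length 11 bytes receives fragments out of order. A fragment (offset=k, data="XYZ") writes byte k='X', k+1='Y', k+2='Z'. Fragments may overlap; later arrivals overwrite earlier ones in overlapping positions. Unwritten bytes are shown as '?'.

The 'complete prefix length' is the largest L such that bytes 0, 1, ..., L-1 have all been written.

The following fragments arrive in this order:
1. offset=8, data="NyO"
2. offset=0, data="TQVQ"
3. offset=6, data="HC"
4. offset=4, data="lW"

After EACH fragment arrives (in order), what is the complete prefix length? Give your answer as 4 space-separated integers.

Fragment 1: offset=8 data="NyO" -> buffer=????????NyO -> prefix_len=0
Fragment 2: offset=0 data="TQVQ" -> buffer=TQVQ????NyO -> prefix_len=4
Fragment 3: offset=6 data="HC" -> buffer=TQVQ??HCNyO -> prefix_len=4
Fragment 4: offset=4 data="lW" -> buffer=TQVQlWHCNyO -> prefix_len=11

Answer: 0 4 4 11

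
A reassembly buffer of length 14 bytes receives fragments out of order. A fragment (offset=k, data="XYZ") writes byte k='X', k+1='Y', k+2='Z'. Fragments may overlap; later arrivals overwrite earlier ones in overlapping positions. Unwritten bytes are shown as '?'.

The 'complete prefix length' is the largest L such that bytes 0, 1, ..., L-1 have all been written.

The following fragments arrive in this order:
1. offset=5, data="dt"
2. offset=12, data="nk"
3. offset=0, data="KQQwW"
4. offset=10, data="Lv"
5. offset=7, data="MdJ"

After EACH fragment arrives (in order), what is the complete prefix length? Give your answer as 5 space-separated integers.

Fragment 1: offset=5 data="dt" -> buffer=?????dt??????? -> prefix_len=0
Fragment 2: offset=12 data="nk" -> buffer=?????dt?????nk -> prefix_len=0
Fragment 3: offset=0 data="KQQwW" -> buffer=KQQwWdt?????nk -> prefix_len=7
Fragment 4: offset=10 data="Lv" -> buffer=KQQwWdt???Lvnk -> prefix_len=7
Fragment 5: offset=7 data="MdJ" -> buffer=KQQwWdtMdJLvnk -> prefix_len=14

Answer: 0 0 7 7 14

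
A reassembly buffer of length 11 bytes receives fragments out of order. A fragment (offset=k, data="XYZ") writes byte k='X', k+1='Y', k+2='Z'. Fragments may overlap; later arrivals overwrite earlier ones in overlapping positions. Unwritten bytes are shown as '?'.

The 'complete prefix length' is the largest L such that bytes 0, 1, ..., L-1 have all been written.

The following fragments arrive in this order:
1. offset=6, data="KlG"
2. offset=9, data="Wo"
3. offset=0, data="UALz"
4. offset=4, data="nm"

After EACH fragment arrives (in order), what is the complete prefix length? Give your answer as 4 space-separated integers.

Fragment 1: offset=6 data="KlG" -> buffer=??????KlG?? -> prefix_len=0
Fragment 2: offset=9 data="Wo" -> buffer=??????KlGWo -> prefix_len=0
Fragment 3: offset=0 data="UALz" -> buffer=UALz??KlGWo -> prefix_len=4
Fragment 4: offset=4 data="nm" -> buffer=UALznmKlGWo -> prefix_len=11

Answer: 0 0 4 11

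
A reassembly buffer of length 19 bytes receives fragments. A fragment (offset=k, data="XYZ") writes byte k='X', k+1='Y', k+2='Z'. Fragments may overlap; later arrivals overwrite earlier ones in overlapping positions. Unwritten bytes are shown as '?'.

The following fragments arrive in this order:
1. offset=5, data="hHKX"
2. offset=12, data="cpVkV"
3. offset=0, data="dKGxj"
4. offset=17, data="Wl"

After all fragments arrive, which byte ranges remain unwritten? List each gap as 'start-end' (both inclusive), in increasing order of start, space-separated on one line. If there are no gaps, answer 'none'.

Answer: 9-11

Derivation:
Fragment 1: offset=5 len=4
Fragment 2: offset=12 len=5
Fragment 3: offset=0 len=5
Fragment 4: offset=17 len=2
Gaps: 9-11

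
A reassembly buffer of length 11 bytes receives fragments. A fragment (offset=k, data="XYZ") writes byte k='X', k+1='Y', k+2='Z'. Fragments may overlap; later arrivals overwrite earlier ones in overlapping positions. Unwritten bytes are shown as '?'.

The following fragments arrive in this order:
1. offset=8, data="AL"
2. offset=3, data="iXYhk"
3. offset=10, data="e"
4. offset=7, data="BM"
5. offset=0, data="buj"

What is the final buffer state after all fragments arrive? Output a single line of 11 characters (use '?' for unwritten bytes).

Answer: bujiXYhBMLe

Derivation:
Fragment 1: offset=8 data="AL" -> buffer=????????AL?
Fragment 2: offset=3 data="iXYhk" -> buffer=???iXYhkAL?
Fragment 3: offset=10 data="e" -> buffer=???iXYhkALe
Fragment 4: offset=7 data="BM" -> buffer=???iXYhBMLe
Fragment 5: offset=0 data="buj" -> buffer=bujiXYhBMLe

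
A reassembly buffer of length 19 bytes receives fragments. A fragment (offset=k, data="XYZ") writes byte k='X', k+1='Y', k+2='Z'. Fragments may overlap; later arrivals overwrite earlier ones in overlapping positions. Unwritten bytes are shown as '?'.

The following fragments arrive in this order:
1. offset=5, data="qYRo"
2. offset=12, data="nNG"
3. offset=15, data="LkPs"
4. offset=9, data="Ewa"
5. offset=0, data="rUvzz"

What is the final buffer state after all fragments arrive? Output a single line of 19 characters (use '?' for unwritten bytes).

Answer: rUvzzqYRoEwanNGLkPs

Derivation:
Fragment 1: offset=5 data="qYRo" -> buffer=?????qYRo??????????
Fragment 2: offset=12 data="nNG" -> buffer=?????qYRo???nNG????
Fragment 3: offset=15 data="LkPs" -> buffer=?????qYRo???nNGLkPs
Fragment 4: offset=9 data="Ewa" -> buffer=?????qYRoEwanNGLkPs
Fragment 5: offset=0 data="rUvzz" -> buffer=rUvzzqYRoEwanNGLkPs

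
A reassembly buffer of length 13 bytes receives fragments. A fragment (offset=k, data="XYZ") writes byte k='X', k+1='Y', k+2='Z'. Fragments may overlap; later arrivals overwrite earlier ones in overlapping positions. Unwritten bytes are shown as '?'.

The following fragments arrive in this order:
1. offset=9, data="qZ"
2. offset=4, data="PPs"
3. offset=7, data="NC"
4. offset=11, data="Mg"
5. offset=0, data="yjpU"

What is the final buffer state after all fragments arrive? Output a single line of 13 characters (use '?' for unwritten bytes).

Answer: yjpUPPsNCqZMg

Derivation:
Fragment 1: offset=9 data="qZ" -> buffer=?????????qZ??
Fragment 2: offset=4 data="PPs" -> buffer=????PPs??qZ??
Fragment 3: offset=7 data="NC" -> buffer=????PPsNCqZ??
Fragment 4: offset=11 data="Mg" -> buffer=????PPsNCqZMg
Fragment 5: offset=0 data="yjpU" -> buffer=yjpUPPsNCqZMg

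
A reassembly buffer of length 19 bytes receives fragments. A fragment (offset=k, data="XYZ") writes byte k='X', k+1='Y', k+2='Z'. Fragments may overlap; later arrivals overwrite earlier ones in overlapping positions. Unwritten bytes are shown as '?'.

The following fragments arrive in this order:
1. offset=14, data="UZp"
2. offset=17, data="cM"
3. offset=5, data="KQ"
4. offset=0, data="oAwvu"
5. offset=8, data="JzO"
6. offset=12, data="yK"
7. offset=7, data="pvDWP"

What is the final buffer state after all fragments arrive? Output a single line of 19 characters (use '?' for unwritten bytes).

Answer: oAwvuKQpvDWPyKUZpcM

Derivation:
Fragment 1: offset=14 data="UZp" -> buffer=??????????????UZp??
Fragment 2: offset=17 data="cM" -> buffer=??????????????UZpcM
Fragment 3: offset=5 data="KQ" -> buffer=?????KQ???????UZpcM
Fragment 4: offset=0 data="oAwvu" -> buffer=oAwvuKQ???????UZpcM
Fragment 5: offset=8 data="JzO" -> buffer=oAwvuKQ?JzO???UZpcM
Fragment 6: offset=12 data="yK" -> buffer=oAwvuKQ?JzO?yKUZpcM
Fragment 7: offset=7 data="pvDWP" -> buffer=oAwvuKQpvDWPyKUZpcM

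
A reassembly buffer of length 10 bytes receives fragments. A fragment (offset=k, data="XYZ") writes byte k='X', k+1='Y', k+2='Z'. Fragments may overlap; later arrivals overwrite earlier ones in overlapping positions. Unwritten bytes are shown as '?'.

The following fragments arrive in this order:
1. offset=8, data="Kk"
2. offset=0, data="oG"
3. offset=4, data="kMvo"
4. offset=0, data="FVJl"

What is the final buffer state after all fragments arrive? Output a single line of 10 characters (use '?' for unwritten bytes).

Fragment 1: offset=8 data="Kk" -> buffer=????????Kk
Fragment 2: offset=0 data="oG" -> buffer=oG??????Kk
Fragment 3: offset=4 data="kMvo" -> buffer=oG??kMvoKk
Fragment 4: offset=0 data="FVJl" -> buffer=FVJlkMvoKk

Answer: FVJlkMvoKk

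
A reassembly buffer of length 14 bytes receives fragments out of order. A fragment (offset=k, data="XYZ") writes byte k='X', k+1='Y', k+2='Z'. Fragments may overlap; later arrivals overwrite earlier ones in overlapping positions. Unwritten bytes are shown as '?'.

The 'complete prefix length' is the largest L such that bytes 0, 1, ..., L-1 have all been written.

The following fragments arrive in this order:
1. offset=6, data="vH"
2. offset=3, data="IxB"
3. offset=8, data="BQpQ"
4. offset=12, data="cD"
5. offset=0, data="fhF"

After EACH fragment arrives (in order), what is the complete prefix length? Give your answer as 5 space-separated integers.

Answer: 0 0 0 0 14

Derivation:
Fragment 1: offset=6 data="vH" -> buffer=??????vH?????? -> prefix_len=0
Fragment 2: offset=3 data="IxB" -> buffer=???IxBvH?????? -> prefix_len=0
Fragment 3: offset=8 data="BQpQ" -> buffer=???IxBvHBQpQ?? -> prefix_len=0
Fragment 4: offset=12 data="cD" -> buffer=???IxBvHBQpQcD -> prefix_len=0
Fragment 5: offset=0 data="fhF" -> buffer=fhFIxBvHBQpQcD -> prefix_len=14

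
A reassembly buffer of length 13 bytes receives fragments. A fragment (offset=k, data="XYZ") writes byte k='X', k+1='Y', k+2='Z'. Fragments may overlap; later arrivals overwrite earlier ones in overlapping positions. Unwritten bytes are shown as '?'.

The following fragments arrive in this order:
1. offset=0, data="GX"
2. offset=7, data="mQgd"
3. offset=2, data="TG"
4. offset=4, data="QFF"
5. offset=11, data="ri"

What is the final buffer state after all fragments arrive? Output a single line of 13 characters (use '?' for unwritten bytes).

Answer: GXTGQFFmQgdri

Derivation:
Fragment 1: offset=0 data="GX" -> buffer=GX???????????
Fragment 2: offset=7 data="mQgd" -> buffer=GX?????mQgd??
Fragment 3: offset=2 data="TG" -> buffer=GXTG???mQgd??
Fragment 4: offset=4 data="QFF" -> buffer=GXTGQFFmQgd??
Fragment 5: offset=11 data="ri" -> buffer=GXTGQFFmQgdri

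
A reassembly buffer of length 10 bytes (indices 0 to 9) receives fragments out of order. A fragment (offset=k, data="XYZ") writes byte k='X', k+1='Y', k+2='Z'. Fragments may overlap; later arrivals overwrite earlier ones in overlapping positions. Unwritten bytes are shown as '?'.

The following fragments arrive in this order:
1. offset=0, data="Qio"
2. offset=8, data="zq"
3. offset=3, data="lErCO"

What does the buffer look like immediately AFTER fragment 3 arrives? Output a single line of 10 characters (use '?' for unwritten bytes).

Fragment 1: offset=0 data="Qio" -> buffer=Qio???????
Fragment 2: offset=8 data="zq" -> buffer=Qio?????zq
Fragment 3: offset=3 data="lErCO" -> buffer=QiolErCOzq

Answer: QiolErCOzq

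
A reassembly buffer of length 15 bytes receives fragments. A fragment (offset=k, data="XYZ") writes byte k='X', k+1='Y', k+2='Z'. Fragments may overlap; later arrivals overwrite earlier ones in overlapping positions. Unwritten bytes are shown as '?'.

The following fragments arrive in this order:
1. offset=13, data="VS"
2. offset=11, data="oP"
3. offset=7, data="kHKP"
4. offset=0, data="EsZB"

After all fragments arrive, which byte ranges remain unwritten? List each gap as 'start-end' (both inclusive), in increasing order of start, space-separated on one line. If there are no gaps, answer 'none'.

Answer: 4-6

Derivation:
Fragment 1: offset=13 len=2
Fragment 2: offset=11 len=2
Fragment 3: offset=7 len=4
Fragment 4: offset=0 len=4
Gaps: 4-6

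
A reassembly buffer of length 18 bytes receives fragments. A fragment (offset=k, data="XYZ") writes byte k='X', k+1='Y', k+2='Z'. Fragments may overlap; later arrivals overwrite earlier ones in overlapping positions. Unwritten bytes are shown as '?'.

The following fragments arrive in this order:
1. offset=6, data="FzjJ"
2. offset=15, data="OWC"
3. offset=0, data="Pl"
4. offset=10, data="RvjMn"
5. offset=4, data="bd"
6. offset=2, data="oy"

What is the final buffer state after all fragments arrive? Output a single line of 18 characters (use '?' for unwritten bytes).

Fragment 1: offset=6 data="FzjJ" -> buffer=??????FzjJ????????
Fragment 2: offset=15 data="OWC" -> buffer=??????FzjJ?????OWC
Fragment 3: offset=0 data="Pl" -> buffer=Pl????FzjJ?????OWC
Fragment 4: offset=10 data="RvjMn" -> buffer=Pl????FzjJRvjMnOWC
Fragment 5: offset=4 data="bd" -> buffer=Pl??bdFzjJRvjMnOWC
Fragment 6: offset=2 data="oy" -> buffer=PloybdFzjJRvjMnOWC

Answer: PloybdFzjJRvjMnOWC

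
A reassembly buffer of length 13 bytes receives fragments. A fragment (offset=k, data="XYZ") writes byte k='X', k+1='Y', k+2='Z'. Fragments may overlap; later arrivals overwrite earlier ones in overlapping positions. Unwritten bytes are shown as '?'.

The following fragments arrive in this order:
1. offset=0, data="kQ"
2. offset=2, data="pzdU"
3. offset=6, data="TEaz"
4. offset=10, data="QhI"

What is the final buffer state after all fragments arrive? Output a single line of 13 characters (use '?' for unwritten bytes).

Answer: kQpzdUTEazQhI

Derivation:
Fragment 1: offset=0 data="kQ" -> buffer=kQ???????????
Fragment 2: offset=2 data="pzdU" -> buffer=kQpzdU???????
Fragment 3: offset=6 data="TEaz" -> buffer=kQpzdUTEaz???
Fragment 4: offset=10 data="QhI" -> buffer=kQpzdUTEazQhI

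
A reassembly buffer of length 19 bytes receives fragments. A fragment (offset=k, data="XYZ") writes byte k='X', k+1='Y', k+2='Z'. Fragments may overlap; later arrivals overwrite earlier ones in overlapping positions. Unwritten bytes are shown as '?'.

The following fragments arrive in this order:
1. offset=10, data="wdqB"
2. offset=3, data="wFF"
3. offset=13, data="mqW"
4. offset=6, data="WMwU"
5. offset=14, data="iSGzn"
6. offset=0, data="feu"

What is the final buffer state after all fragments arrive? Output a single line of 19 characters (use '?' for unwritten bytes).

Answer: feuwFFWMwUwdqmiSGzn

Derivation:
Fragment 1: offset=10 data="wdqB" -> buffer=??????????wdqB?????
Fragment 2: offset=3 data="wFF" -> buffer=???wFF????wdqB?????
Fragment 3: offset=13 data="mqW" -> buffer=???wFF????wdqmqW???
Fragment 4: offset=6 data="WMwU" -> buffer=???wFFWMwUwdqmqW???
Fragment 5: offset=14 data="iSGzn" -> buffer=???wFFWMwUwdqmiSGzn
Fragment 6: offset=0 data="feu" -> buffer=feuwFFWMwUwdqmiSGzn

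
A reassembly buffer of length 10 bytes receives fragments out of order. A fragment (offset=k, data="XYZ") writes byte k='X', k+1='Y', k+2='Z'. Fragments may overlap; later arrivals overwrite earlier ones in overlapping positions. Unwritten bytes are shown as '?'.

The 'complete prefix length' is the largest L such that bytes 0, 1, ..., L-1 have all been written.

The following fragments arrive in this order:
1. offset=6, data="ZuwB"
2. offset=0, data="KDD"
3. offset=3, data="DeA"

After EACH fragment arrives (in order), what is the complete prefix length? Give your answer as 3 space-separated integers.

Answer: 0 3 10

Derivation:
Fragment 1: offset=6 data="ZuwB" -> buffer=??????ZuwB -> prefix_len=0
Fragment 2: offset=0 data="KDD" -> buffer=KDD???ZuwB -> prefix_len=3
Fragment 3: offset=3 data="DeA" -> buffer=KDDDeAZuwB -> prefix_len=10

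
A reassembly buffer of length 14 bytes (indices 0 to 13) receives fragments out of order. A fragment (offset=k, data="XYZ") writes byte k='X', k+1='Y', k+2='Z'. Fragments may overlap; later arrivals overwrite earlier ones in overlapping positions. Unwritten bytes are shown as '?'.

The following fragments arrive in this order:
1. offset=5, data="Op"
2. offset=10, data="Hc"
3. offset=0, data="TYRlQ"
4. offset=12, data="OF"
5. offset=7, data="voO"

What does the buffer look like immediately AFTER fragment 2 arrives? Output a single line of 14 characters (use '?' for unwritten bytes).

Fragment 1: offset=5 data="Op" -> buffer=?????Op???????
Fragment 2: offset=10 data="Hc" -> buffer=?????Op???Hc??

Answer: ?????Op???Hc??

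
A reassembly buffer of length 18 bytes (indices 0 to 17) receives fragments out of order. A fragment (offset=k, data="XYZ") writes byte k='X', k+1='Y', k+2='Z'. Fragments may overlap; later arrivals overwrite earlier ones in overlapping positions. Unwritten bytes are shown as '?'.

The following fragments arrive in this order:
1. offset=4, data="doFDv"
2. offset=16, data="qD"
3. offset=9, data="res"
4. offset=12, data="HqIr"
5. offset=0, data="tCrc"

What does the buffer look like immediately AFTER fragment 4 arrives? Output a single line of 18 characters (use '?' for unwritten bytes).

Fragment 1: offset=4 data="doFDv" -> buffer=????doFDv?????????
Fragment 2: offset=16 data="qD" -> buffer=????doFDv???????qD
Fragment 3: offset=9 data="res" -> buffer=????doFDvres????qD
Fragment 4: offset=12 data="HqIr" -> buffer=????doFDvresHqIrqD

Answer: ????doFDvresHqIrqD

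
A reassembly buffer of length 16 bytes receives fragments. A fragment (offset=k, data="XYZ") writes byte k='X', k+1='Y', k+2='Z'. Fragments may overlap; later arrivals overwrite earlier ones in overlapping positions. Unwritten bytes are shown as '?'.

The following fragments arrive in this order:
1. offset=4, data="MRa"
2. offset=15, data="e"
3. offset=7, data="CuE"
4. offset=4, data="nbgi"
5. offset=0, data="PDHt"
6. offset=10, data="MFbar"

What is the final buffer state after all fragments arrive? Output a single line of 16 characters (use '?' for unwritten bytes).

Answer: PDHtnbgiuEMFbare

Derivation:
Fragment 1: offset=4 data="MRa" -> buffer=????MRa?????????
Fragment 2: offset=15 data="e" -> buffer=????MRa????????e
Fragment 3: offset=7 data="CuE" -> buffer=????MRaCuE?????e
Fragment 4: offset=4 data="nbgi" -> buffer=????nbgiuE?????e
Fragment 5: offset=0 data="PDHt" -> buffer=PDHtnbgiuE?????e
Fragment 6: offset=10 data="MFbar" -> buffer=PDHtnbgiuEMFbare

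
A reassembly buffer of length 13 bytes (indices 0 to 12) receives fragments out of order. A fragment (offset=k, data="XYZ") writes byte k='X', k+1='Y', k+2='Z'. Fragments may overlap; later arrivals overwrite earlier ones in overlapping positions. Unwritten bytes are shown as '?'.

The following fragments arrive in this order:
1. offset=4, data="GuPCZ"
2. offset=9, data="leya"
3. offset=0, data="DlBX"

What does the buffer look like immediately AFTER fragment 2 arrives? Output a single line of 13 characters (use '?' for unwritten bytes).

Fragment 1: offset=4 data="GuPCZ" -> buffer=????GuPCZ????
Fragment 2: offset=9 data="leya" -> buffer=????GuPCZleya

Answer: ????GuPCZleya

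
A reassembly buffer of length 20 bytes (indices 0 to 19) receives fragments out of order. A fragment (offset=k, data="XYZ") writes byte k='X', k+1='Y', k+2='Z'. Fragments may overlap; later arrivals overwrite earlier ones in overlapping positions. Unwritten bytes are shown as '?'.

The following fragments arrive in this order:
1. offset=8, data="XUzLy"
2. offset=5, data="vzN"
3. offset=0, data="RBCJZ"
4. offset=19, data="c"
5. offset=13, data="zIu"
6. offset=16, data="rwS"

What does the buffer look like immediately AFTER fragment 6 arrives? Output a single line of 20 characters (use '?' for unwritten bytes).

Fragment 1: offset=8 data="XUzLy" -> buffer=????????XUzLy???????
Fragment 2: offset=5 data="vzN" -> buffer=?????vzNXUzLy???????
Fragment 3: offset=0 data="RBCJZ" -> buffer=RBCJZvzNXUzLy???????
Fragment 4: offset=19 data="c" -> buffer=RBCJZvzNXUzLy??????c
Fragment 5: offset=13 data="zIu" -> buffer=RBCJZvzNXUzLyzIu???c
Fragment 6: offset=16 data="rwS" -> buffer=RBCJZvzNXUzLyzIurwSc

Answer: RBCJZvzNXUzLyzIurwSc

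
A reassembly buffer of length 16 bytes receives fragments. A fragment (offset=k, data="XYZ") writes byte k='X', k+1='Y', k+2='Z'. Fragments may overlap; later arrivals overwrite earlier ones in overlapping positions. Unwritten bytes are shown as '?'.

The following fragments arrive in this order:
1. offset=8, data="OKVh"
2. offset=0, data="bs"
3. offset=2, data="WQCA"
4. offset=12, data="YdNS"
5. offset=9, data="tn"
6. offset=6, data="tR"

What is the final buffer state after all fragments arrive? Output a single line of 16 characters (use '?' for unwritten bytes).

Fragment 1: offset=8 data="OKVh" -> buffer=????????OKVh????
Fragment 2: offset=0 data="bs" -> buffer=bs??????OKVh????
Fragment 3: offset=2 data="WQCA" -> buffer=bsWQCA??OKVh????
Fragment 4: offset=12 data="YdNS" -> buffer=bsWQCA??OKVhYdNS
Fragment 5: offset=9 data="tn" -> buffer=bsWQCA??OtnhYdNS
Fragment 6: offset=6 data="tR" -> buffer=bsWQCAtROtnhYdNS

Answer: bsWQCAtROtnhYdNS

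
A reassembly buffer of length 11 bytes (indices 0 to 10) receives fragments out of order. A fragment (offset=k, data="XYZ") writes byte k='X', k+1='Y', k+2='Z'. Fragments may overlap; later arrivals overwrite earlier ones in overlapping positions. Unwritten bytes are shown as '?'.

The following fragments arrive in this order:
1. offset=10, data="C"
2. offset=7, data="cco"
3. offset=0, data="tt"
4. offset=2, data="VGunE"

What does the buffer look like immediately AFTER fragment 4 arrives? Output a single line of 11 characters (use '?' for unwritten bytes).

Answer: ttVGunEccoC

Derivation:
Fragment 1: offset=10 data="C" -> buffer=??????????C
Fragment 2: offset=7 data="cco" -> buffer=???????ccoC
Fragment 3: offset=0 data="tt" -> buffer=tt?????ccoC
Fragment 4: offset=2 data="VGunE" -> buffer=ttVGunEccoC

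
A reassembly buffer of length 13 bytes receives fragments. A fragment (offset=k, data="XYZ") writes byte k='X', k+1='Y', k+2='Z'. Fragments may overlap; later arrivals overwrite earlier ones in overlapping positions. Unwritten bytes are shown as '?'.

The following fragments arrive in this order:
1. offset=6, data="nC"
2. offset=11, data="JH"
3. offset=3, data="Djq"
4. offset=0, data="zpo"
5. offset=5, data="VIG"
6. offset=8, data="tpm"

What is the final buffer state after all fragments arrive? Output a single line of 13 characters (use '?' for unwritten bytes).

Answer: zpoDjVIGtpmJH

Derivation:
Fragment 1: offset=6 data="nC" -> buffer=??????nC?????
Fragment 2: offset=11 data="JH" -> buffer=??????nC???JH
Fragment 3: offset=3 data="Djq" -> buffer=???DjqnC???JH
Fragment 4: offset=0 data="zpo" -> buffer=zpoDjqnC???JH
Fragment 5: offset=5 data="VIG" -> buffer=zpoDjVIG???JH
Fragment 6: offset=8 data="tpm" -> buffer=zpoDjVIGtpmJH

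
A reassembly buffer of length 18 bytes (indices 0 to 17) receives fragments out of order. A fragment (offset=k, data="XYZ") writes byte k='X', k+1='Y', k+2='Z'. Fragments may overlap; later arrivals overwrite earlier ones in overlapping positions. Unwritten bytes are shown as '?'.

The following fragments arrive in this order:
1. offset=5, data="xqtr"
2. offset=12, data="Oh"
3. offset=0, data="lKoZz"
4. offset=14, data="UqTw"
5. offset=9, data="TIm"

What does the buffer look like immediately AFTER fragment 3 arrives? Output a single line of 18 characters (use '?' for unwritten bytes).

Fragment 1: offset=5 data="xqtr" -> buffer=?????xqtr?????????
Fragment 2: offset=12 data="Oh" -> buffer=?????xqtr???Oh????
Fragment 3: offset=0 data="lKoZz" -> buffer=lKoZzxqtr???Oh????

Answer: lKoZzxqtr???Oh????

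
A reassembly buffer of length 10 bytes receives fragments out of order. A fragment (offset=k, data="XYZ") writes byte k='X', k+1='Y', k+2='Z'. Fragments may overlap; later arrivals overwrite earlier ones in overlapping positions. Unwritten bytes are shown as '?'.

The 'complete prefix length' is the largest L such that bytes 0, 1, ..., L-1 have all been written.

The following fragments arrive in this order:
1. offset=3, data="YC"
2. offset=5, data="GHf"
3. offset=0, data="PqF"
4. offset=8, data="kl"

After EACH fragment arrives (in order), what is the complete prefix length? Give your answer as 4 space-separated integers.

Fragment 1: offset=3 data="YC" -> buffer=???YC????? -> prefix_len=0
Fragment 2: offset=5 data="GHf" -> buffer=???YCGHf?? -> prefix_len=0
Fragment 3: offset=0 data="PqF" -> buffer=PqFYCGHf?? -> prefix_len=8
Fragment 4: offset=8 data="kl" -> buffer=PqFYCGHfkl -> prefix_len=10

Answer: 0 0 8 10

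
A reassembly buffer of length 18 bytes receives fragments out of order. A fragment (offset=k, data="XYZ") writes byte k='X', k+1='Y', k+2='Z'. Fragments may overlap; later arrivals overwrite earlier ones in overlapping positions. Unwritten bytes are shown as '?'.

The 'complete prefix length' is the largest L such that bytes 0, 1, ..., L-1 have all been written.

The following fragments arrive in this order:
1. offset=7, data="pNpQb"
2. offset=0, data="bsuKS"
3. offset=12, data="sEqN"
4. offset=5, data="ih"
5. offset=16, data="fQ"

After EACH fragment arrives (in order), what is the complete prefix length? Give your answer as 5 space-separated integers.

Fragment 1: offset=7 data="pNpQb" -> buffer=???????pNpQb?????? -> prefix_len=0
Fragment 2: offset=0 data="bsuKS" -> buffer=bsuKS??pNpQb?????? -> prefix_len=5
Fragment 3: offset=12 data="sEqN" -> buffer=bsuKS??pNpQbsEqN?? -> prefix_len=5
Fragment 4: offset=5 data="ih" -> buffer=bsuKSihpNpQbsEqN?? -> prefix_len=16
Fragment 5: offset=16 data="fQ" -> buffer=bsuKSihpNpQbsEqNfQ -> prefix_len=18

Answer: 0 5 5 16 18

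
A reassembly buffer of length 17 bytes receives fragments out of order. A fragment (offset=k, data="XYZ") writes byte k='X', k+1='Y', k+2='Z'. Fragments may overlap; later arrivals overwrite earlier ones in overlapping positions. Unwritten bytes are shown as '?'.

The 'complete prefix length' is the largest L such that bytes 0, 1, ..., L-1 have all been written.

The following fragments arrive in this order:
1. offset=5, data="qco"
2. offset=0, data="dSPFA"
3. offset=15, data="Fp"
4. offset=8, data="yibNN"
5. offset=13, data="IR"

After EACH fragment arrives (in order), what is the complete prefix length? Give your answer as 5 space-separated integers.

Fragment 1: offset=5 data="qco" -> buffer=?????qco????????? -> prefix_len=0
Fragment 2: offset=0 data="dSPFA" -> buffer=dSPFAqco????????? -> prefix_len=8
Fragment 3: offset=15 data="Fp" -> buffer=dSPFAqco???????Fp -> prefix_len=8
Fragment 4: offset=8 data="yibNN" -> buffer=dSPFAqcoyibNN??Fp -> prefix_len=13
Fragment 5: offset=13 data="IR" -> buffer=dSPFAqcoyibNNIRFp -> prefix_len=17

Answer: 0 8 8 13 17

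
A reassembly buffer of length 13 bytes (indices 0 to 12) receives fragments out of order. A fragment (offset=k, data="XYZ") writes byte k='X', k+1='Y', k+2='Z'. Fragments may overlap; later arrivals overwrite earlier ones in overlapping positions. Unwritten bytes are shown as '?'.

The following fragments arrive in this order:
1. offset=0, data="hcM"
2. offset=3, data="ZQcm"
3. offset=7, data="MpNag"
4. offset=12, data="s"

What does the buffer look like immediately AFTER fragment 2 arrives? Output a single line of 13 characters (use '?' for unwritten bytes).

Fragment 1: offset=0 data="hcM" -> buffer=hcM??????????
Fragment 2: offset=3 data="ZQcm" -> buffer=hcMZQcm??????

Answer: hcMZQcm??????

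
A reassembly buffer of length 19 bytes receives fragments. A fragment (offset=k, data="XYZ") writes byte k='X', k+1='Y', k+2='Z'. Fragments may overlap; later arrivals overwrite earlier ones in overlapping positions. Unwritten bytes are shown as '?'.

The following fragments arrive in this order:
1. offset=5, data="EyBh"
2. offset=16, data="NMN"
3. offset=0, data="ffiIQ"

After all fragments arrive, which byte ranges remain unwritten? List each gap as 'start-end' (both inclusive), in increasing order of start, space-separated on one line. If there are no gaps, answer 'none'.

Answer: 9-15

Derivation:
Fragment 1: offset=5 len=4
Fragment 2: offset=16 len=3
Fragment 3: offset=0 len=5
Gaps: 9-15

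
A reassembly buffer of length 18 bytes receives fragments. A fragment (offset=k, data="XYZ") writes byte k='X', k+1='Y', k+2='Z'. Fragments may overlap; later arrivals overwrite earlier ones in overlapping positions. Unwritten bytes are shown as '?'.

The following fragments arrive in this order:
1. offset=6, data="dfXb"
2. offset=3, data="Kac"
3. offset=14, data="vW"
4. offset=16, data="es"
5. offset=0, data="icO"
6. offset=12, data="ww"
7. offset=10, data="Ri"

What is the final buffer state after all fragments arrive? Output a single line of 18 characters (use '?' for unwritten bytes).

Fragment 1: offset=6 data="dfXb" -> buffer=??????dfXb????????
Fragment 2: offset=3 data="Kac" -> buffer=???KacdfXb????????
Fragment 3: offset=14 data="vW" -> buffer=???KacdfXb????vW??
Fragment 4: offset=16 data="es" -> buffer=???KacdfXb????vWes
Fragment 5: offset=0 data="icO" -> buffer=icOKacdfXb????vWes
Fragment 6: offset=12 data="ww" -> buffer=icOKacdfXb??wwvWes
Fragment 7: offset=10 data="Ri" -> buffer=icOKacdfXbRiwwvWes

Answer: icOKacdfXbRiwwvWes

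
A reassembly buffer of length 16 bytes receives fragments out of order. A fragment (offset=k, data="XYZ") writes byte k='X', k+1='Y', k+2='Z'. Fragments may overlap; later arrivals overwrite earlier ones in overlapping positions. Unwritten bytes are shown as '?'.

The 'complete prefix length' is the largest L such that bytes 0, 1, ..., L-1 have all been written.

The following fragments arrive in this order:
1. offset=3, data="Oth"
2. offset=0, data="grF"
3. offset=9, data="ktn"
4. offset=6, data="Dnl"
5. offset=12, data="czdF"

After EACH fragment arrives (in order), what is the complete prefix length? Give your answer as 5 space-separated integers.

Fragment 1: offset=3 data="Oth" -> buffer=???Oth?????????? -> prefix_len=0
Fragment 2: offset=0 data="grF" -> buffer=grFOth?????????? -> prefix_len=6
Fragment 3: offset=9 data="ktn" -> buffer=grFOth???ktn???? -> prefix_len=6
Fragment 4: offset=6 data="Dnl" -> buffer=grFOthDnlktn???? -> prefix_len=12
Fragment 5: offset=12 data="czdF" -> buffer=grFOthDnlktnczdF -> prefix_len=16

Answer: 0 6 6 12 16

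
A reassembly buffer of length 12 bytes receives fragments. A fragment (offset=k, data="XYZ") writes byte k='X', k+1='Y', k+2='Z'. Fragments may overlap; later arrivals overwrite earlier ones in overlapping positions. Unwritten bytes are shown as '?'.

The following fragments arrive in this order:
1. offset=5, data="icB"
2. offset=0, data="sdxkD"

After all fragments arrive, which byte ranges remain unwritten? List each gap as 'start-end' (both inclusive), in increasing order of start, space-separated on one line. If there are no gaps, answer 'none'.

Answer: 8-11

Derivation:
Fragment 1: offset=5 len=3
Fragment 2: offset=0 len=5
Gaps: 8-11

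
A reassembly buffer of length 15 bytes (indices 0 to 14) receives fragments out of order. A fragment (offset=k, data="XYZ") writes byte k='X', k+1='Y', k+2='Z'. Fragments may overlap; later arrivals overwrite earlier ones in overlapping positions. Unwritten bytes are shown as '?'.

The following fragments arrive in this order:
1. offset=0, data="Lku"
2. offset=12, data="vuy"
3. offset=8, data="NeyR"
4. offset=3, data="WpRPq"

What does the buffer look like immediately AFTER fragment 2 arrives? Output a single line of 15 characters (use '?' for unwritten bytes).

Answer: Lku?????????vuy

Derivation:
Fragment 1: offset=0 data="Lku" -> buffer=Lku????????????
Fragment 2: offset=12 data="vuy" -> buffer=Lku?????????vuy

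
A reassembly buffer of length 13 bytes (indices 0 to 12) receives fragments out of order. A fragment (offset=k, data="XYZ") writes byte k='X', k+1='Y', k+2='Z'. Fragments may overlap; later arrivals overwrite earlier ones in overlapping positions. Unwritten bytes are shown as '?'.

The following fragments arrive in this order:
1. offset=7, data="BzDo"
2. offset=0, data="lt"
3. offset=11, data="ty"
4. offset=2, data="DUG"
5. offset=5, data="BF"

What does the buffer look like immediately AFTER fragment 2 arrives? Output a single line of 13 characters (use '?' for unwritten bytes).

Fragment 1: offset=7 data="BzDo" -> buffer=???????BzDo??
Fragment 2: offset=0 data="lt" -> buffer=lt?????BzDo??

Answer: lt?????BzDo??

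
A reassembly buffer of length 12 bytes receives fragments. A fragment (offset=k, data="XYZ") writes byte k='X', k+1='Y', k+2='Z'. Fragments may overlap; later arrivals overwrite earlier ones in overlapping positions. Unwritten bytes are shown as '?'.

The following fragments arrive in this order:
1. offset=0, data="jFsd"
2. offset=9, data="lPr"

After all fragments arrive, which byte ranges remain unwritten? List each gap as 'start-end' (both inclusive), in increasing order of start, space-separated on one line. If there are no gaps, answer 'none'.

Fragment 1: offset=0 len=4
Fragment 2: offset=9 len=3
Gaps: 4-8

Answer: 4-8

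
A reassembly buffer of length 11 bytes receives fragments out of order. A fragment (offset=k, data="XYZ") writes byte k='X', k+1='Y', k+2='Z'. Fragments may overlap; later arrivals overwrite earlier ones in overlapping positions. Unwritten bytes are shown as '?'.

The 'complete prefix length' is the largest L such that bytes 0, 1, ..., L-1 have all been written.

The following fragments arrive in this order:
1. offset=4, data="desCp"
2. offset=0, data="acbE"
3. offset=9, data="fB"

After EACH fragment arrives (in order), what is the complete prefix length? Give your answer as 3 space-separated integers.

Answer: 0 9 11

Derivation:
Fragment 1: offset=4 data="desCp" -> buffer=????desCp?? -> prefix_len=0
Fragment 2: offset=0 data="acbE" -> buffer=acbEdesCp?? -> prefix_len=9
Fragment 3: offset=9 data="fB" -> buffer=acbEdesCpfB -> prefix_len=11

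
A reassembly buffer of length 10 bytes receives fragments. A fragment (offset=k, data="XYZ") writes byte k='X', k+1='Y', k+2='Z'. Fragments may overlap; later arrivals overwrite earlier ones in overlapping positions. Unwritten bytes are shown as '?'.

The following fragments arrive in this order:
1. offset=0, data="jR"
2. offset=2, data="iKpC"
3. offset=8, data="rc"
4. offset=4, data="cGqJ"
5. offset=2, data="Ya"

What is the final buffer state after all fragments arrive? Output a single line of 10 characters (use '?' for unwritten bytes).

Answer: jRYacGqJrc

Derivation:
Fragment 1: offset=0 data="jR" -> buffer=jR????????
Fragment 2: offset=2 data="iKpC" -> buffer=jRiKpC????
Fragment 3: offset=8 data="rc" -> buffer=jRiKpC??rc
Fragment 4: offset=4 data="cGqJ" -> buffer=jRiKcGqJrc
Fragment 5: offset=2 data="Ya" -> buffer=jRYacGqJrc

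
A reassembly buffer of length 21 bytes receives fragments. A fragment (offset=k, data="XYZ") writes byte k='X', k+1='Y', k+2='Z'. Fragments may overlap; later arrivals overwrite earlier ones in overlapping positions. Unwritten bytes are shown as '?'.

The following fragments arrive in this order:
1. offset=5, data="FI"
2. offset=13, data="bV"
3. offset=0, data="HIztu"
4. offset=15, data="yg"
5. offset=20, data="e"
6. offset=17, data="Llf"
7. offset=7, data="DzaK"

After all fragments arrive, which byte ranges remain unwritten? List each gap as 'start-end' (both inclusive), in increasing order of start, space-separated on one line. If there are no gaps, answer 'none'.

Fragment 1: offset=5 len=2
Fragment 2: offset=13 len=2
Fragment 3: offset=0 len=5
Fragment 4: offset=15 len=2
Fragment 5: offset=20 len=1
Fragment 6: offset=17 len=3
Fragment 7: offset=7 len=4
Gaps: 11-12

Answer: 11-12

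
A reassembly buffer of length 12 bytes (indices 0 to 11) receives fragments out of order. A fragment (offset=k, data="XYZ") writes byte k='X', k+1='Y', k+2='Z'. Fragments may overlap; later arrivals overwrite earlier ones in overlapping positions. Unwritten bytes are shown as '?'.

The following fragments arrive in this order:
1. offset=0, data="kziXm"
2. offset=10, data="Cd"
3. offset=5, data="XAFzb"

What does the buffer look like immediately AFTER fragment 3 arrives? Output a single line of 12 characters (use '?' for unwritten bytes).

Answer: kziXmXAFzbCd

Derivation:
Fragment 1: offset=0 data="kziXm" -> buffer=kziXm???????
Fragment 2: offset=10 data="Cd" -> buffer=kziXm?????Cd
Fragment 3: offset=5 data="XAFzb" -> buffer=kziXmXAFzbCd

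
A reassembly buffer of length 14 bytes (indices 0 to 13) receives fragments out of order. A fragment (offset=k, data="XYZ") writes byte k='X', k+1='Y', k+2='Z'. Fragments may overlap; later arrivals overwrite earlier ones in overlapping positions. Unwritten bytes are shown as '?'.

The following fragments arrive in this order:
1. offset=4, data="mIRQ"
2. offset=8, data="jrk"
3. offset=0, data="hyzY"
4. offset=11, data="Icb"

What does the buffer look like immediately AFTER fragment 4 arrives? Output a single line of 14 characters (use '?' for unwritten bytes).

Answer: hyzYmIRQjrkIcb

Derivation:
Fragment 1: offset=4 data="mIRQ" -> buffer=????mIRQ??????
Fragment 2: offset=8 data="jrk" -> buffer=????mIRQjrk???
Fragment 3: offset=0 data="hyzY" -> buffer=hyzYmIRQjrk???
Fragment 4: offset=11 data="Icb" -> buffer=hyzYmIRQjrkIcb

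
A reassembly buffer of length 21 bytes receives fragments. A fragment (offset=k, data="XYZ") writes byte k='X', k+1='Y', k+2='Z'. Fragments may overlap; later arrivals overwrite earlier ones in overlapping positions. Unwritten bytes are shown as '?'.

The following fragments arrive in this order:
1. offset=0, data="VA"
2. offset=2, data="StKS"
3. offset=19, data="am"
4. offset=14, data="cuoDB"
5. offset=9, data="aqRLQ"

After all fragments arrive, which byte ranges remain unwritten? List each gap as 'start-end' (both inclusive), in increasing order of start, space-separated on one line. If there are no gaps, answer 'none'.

Fragment 1: offset=0 len=2
Fragment 2: offset=2 len=4
Fragment 3: offset=19 len=2
Fragment 4: offset=14 len=5
Fragment 5: offset=9 len=5
Gaps: 6-8

Answer: 6-8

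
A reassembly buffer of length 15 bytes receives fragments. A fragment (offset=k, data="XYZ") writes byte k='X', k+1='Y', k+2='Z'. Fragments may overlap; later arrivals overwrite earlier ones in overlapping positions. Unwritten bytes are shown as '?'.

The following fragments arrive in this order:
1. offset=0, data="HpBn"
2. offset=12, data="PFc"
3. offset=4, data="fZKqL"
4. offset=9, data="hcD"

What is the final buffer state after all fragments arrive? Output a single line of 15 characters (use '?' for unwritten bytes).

Answer: HpBnfZKqLhcDPFc

Derivation:
Fragment 1: offset=0 data="HpBn" -> buffer=HpBn???????????
Fragment 2: offset=12 data="PFc" -> buffer=HpBn????????PFc
Fragment 3: offset=4 data="fZKqL" -> buffer=HpBnfZKqL???PFc
Fragment 4: offset=9 data="hcD" -> buffer=HpBnfZKqLhcDPFc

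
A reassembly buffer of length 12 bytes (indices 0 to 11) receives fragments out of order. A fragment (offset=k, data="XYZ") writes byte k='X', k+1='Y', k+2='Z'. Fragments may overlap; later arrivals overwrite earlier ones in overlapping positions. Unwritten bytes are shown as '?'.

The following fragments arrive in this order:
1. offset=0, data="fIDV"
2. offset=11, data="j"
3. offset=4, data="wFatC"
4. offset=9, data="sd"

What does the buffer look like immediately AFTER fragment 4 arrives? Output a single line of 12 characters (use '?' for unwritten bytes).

Fragment 1: offset=0 data="fIDV" -> buffer=fIDV????????
Fragment 2: offset=11 data="j" -> buffer=fIDV???????j
Fragment 3: offset=4 data="wFatC" -> buffer=fIDVwFatC??j
Fragment 4: offset=9 data="sd" -> buffer=fIDVwFatCsdj

Answer: fIDVwFatCsdj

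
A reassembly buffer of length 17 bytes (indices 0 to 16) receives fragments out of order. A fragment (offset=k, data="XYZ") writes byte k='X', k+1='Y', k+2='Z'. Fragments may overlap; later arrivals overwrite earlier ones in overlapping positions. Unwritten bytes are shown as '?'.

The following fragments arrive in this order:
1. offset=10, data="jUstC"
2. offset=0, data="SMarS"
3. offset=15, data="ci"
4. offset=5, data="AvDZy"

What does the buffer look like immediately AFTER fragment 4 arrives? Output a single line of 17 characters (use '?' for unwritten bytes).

Fragment 1: offset=10 data="jUstC" -> buffer=??????????jUstC??
Fragment 2: offset=0 data="SMarS" -> buffer=SMarS?????jUstC??
Fragment 3: offset=15 data="ci" -> buffer=SMarS?????jUstCci
Fragment 4: offset=5 data="AvDZy" -> buffer=SMarSAvDZyjUstCci

Answer: SMarSAvDZyjUstCci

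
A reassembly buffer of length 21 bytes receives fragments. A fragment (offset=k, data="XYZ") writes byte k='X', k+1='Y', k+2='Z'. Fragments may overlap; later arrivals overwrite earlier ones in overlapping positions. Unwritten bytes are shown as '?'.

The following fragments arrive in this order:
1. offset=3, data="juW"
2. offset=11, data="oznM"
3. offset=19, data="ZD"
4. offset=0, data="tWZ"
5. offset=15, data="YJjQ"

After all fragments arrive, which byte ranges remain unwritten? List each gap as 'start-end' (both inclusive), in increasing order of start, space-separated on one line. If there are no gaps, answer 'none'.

Fragment 1: offset=3 len=3
Fragment 2: offset=11 len=4
Fragment 3: offset=19 len=2
Fragment 4: offset=0 len=3
Fragment 5: offset=15 len=4
Gaps: 6-10

Answer: 6-10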